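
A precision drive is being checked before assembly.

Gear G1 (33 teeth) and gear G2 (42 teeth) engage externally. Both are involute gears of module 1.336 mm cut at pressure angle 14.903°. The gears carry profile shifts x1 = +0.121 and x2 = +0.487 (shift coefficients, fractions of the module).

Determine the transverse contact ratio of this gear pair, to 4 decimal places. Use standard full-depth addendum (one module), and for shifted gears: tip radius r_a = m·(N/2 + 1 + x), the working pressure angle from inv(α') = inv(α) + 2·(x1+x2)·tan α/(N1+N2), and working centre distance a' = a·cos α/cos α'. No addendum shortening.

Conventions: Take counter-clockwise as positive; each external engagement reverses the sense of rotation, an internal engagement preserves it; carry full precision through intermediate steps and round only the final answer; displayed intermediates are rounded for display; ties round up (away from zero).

single-mesh involute tooth geometry (33T engaging 42T at module 1.336)
base radii: r_b1 = 21.302497, r_b2 = 27.112270
tip radii: r_a1 = 23.541656, r_a2 = 30.042632
inv(α') = inv(14.903°) + 2·(+0.121+0.487)·tan α/(33+42) = 0.01034402  ⇒  α' = 17.77091°
a' = a·cos α / cos α' = 50.1000·cos 14.903°/cos 17.77091° = 50.840655
action lengths: √(r_a1²−r_b1²) = 10.020637, √(r_a2²−r_b2²) = 12.941583
base pitch p_b = π·m·cos α = 4.055986
CR = (10.020637 + 12.941583 − 50.840655·sin 17.77091°)/4.055986 = 1.835571
contact ratio ≈ 1.8356

1.8356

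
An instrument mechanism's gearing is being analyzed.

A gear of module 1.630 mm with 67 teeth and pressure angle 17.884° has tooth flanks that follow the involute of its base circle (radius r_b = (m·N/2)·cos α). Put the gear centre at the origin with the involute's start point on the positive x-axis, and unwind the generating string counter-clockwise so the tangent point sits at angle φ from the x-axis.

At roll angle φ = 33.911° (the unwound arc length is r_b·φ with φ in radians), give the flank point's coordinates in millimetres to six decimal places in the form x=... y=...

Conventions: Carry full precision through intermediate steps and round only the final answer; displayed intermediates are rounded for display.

recognized (one wheel, involute flank): single-mesh tooth geometry, m = 1.630, N = 67
pitch radius r_p = m·N/2 = 1.630·67/2 = 54.605000
base radius r_b = r_p·cos α = 54.605000·cos 17.884° = 51.966497
roll angle φ = 33.911° = 0.59185860 rad
x = r_b·(cos φ + φ·sin φ) = 60.286632
y = r_b·(sin φ − φ·cos φ) = 3.467097

x=60.286632 y=3.467097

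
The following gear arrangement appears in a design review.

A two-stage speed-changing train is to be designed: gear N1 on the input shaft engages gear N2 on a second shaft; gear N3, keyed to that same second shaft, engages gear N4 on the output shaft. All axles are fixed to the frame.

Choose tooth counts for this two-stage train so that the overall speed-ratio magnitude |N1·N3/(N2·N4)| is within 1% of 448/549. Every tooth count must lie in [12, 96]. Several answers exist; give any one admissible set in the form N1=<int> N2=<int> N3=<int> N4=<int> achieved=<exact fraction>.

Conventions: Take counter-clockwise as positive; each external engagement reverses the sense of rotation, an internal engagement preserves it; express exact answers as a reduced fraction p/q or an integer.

2-stage fixed-axis compound train for ratio 448/549
target = 448/549 in lowest terms: an exact hit needs N1·N3 = k·448 and N2·N4 = k·549 for one integer k, every count in [12, 96]; additionally prefer no 1:1 stage (N1 ≠ N2, N3 ≠ N4)
k = 1: no 1:1-free in-range split of k·448 and k·549 into factor pairs; take k = 2
k = 2: N1·N3 = 896 = 14·64, N2·N4 = 1098 = 18·61
achieved = 14·64/(18·61) = 448/549; |achieved − target| = 0 ≤ 112/13725 ✓

N1=14 N2=18 N3=64 N4=61 achieved=448/549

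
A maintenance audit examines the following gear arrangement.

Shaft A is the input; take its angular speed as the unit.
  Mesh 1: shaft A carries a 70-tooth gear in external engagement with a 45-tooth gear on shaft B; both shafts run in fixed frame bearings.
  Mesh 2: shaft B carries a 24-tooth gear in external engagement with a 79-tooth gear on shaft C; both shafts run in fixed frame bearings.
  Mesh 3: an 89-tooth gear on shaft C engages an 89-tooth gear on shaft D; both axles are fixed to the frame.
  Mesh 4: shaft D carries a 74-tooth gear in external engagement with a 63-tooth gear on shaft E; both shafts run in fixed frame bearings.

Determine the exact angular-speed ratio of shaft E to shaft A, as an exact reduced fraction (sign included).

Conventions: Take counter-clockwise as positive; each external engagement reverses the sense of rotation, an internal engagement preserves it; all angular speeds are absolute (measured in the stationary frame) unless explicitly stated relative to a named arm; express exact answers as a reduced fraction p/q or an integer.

class = fixed-axis compound train [4 meshes; 4 ratios multiply, 4 sense flips]
mesh 1 [70T→45T]: running ratio 14/9, sense −
mesh 2 [24T→79T]: running ratio 112/237, sense +
mesh 3 [89T→89T]: running ratio 112/237, sense −
mesh 4 [74T→63T]: running ratio 1184/2133, sense +
ω_out/ω_in = 1184/2133

1184/2133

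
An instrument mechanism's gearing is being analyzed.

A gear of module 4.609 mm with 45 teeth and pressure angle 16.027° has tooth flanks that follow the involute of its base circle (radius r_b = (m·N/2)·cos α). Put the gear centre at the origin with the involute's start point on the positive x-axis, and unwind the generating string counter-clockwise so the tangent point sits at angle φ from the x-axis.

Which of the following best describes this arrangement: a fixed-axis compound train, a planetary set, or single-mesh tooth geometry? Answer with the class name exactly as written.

single-mesh tooth geometry

class = single-mesh tooth geometry [base-circle involute, m = 4.609, 45T]
classification: single-mesh tooth geometry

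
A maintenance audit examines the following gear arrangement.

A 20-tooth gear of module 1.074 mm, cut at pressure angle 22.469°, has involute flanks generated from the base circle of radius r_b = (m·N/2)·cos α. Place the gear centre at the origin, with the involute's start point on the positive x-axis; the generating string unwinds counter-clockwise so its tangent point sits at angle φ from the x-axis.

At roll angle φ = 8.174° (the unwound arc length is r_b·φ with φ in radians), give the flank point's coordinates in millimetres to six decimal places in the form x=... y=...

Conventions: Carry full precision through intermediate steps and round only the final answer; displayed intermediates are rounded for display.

topology: single-mesh involute geometry — m = 1.074, N = 20
pitch radius r_p = m·N/2 = 1.074·20/2 = 10.740000
base radius r_b = r_p·cos α = 10.740000·cos 22.469° = 9.924688
roll angle φ = 8.174° = 0.14266321 rad
x = r_b·(cos φ + φ·sin φ) = 10.025173
y = r_b·(sin φ − φ·cos φ) = 0.009586

x=10.025173 y=0.009586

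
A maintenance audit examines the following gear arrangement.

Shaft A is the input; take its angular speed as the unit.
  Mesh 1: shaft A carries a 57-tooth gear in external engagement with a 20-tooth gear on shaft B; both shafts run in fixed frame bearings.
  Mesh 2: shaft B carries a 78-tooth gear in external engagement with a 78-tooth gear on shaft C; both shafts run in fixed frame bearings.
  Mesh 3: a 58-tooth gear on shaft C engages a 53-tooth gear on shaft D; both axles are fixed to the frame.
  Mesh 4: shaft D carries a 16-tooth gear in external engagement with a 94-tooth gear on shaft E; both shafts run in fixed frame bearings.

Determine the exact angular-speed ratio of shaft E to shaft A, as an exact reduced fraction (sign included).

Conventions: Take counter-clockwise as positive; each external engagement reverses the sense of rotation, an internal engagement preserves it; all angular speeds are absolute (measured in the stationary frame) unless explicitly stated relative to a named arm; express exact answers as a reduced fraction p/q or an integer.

class = fixed-axis compound train [4 meshes; 4 ratios multiply, 4 sense flips]
mesh 1 [57T→20T]: running ratio 57/20, sense −
mesh 2 [78T→78T]: running ratio 57/20, sense +
mesh 3 [58T→53T]: running ratio 1653/530, sense −
mesh 4 [16T→94T]: running ratio 6612/12455, sense +
ω_out/ω_in = 6612/12455

6612/12455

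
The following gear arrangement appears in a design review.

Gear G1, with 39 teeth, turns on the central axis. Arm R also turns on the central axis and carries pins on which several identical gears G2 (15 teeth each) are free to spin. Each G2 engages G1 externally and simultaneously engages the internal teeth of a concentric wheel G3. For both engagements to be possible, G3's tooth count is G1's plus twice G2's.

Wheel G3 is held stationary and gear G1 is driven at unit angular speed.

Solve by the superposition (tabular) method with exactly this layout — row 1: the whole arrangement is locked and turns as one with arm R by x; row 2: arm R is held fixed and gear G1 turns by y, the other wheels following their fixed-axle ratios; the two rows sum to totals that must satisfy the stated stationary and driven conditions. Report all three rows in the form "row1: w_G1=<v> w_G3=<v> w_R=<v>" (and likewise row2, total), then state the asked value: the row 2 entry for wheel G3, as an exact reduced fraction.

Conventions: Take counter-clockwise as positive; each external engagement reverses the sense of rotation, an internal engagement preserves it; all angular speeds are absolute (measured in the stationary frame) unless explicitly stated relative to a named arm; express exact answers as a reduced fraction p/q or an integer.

row1: w_G1=13/36 w_G3=13/36 w_R=13/36
row2: w_G1=23/36 w_G3=-13/36 w_R=0
total: w_G1=1 w_G3=0 w_R=13/36
asked value: -13/36

planetary set (39T centre, 15T on arm, 69T internal) — Willis relation
row 1 — lock + rotate with arm: ω_sun = ω_ring = ω_arm = x
row 2 (arm held, sun turns y): ω_ring = −(39/69)·y, ω_arm = 0
boundary: total ω_ring = x − (39/69)·y = 0 and total ω_sun = x + y = 1  ⇒  y = 23/36, x = 13/36
row 2 ring = −(39/69)·23/36 = -13/36
totals (row 1 + row 2): sun 13/36 + 23/36 = 1, ring 13/36 + (-13/36) = 0, arm 13/36 + 0 = 13/36
asked cell (row2, ring) = -13/36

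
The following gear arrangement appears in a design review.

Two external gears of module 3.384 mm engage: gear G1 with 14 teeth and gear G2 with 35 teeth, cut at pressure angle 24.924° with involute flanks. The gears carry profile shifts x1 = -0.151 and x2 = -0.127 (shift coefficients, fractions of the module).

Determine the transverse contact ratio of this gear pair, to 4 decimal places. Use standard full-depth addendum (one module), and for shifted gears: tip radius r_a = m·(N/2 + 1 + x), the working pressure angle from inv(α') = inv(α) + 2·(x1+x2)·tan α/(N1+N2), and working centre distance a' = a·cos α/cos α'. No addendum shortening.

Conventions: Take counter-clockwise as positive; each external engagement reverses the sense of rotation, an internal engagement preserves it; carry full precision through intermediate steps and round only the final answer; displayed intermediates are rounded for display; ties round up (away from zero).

1.4908

single-mesh involute tooth geometry (14T engaging 35T at module 3.384)
base radii: r_b1 = 21.481879, r_b2 = 53.704698
tip radii: r_a1 = 26.561016, r_a2 = 62.174232
inv(α') = inv(24.924°) + 2·(-0.151-0.127)·tan α/(14+35) = 0.02441506  ⇒  α' = 23.42551°
a' = a·cos α / cos α' = 82.9080·cos 24.924°/cos 23.42551° = 81.940280
action lengths: √(r_a1²−r_b1²) = 15.621026, √(r_a2²−r_b2²) = 31.327952
base pitch p_b = π·m·cos α = 9.641045
CR = (15.621026 + 31.327952 − 81.940280·sin 23.42551°)/9.641045 = 1.490823
contact ratio ≈ 1.4908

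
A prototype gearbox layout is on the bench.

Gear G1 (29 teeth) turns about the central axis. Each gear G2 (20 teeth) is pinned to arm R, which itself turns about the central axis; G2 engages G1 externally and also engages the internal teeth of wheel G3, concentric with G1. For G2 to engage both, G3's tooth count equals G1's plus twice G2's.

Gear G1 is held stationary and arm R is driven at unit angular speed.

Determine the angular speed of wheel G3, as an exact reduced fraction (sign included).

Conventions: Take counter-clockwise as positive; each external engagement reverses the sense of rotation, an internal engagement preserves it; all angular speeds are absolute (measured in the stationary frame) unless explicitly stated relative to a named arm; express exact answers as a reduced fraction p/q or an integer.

98/69

class = planetary set [G3 = 29+2·20 = 69; Willis about the carrier]
ring teeth: 29 + 2·20 = 69
29(ω_sun−ω_arm) = −69(ω_ring−ω_arm),  ω_sun = 0, ω_arm = 1
ω_ring = 1 − (29/69)(0−1) = 98/69
exact speed ratio = 98/69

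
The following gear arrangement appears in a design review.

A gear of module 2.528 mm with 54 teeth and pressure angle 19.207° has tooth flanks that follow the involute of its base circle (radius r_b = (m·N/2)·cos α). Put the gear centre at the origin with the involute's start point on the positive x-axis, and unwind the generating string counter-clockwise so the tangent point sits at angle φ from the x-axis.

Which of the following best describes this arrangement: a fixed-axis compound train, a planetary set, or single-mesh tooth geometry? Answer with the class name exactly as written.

single-mesh tooth geometry

recognized (one wheel, involute flank): single-mesh tooth geometry, m = 2.528, N = 54
classification: single-mesh tooth geometry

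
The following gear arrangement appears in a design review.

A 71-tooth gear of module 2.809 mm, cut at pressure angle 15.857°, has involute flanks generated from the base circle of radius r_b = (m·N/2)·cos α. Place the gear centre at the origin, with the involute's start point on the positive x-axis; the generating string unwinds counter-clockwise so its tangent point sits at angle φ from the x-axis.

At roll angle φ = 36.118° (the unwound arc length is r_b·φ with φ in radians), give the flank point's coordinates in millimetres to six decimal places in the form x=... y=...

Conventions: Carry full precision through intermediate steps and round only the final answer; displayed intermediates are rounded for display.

x=113.131948 y=7.695840

recognized (one wheel, involute flank): single-mesh tooth geometry, m = 2.809, N = 71
pitch radius r_p = m·N/2 = 2.809·71/2 = 99.719500
base radius r_b = r_p·cos α = 99.719500·cos 15.857° = 95.924838
roll angle φ = 36.118° = 0.63037802 rad
x = r_b·(cos φ + φ·sin φ) = 113.131948
y = r_b·(sin φ − φ·cos φ) = 7.695840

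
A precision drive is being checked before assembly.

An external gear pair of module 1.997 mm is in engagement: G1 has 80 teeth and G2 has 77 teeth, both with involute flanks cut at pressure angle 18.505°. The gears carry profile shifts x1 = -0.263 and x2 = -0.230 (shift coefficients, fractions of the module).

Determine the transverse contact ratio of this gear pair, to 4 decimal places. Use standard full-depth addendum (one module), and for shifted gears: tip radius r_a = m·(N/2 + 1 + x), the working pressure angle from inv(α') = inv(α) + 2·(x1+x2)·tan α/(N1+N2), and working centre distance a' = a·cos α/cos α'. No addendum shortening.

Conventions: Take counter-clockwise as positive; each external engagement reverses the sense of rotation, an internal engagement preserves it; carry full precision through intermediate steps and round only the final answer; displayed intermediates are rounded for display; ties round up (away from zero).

2.0322

single-mesh involute tooth geometry (80T engaging 77T at module 1.997)
base radii: r_b1 = 75.749881, r_b2 = 72.909261
tip radii: r_a1 = 81.351789, r_a2 = 78.422190
inv(α') = inv(18.505°) + 2·(-0.263-0.230)·tan α/(80+77) = 0.00961723  ⇒  α' = 17.35525°
a' = a·cos α / cos α' = 156.7645·cos 18.505°/cos 17.35525° = 155.749877
action lengths: √(r_a1²−r_b1²) = 29.665958, √(r_a2²−r_b2²) = 28.883898
base pitch p_b = π·m·cos α = 5.949382
CR = (29.665958 + 28.883898 − 155.749877·sin 17.35525°)/5.949382 = 2.032206
contact ratio ≈ 2.0322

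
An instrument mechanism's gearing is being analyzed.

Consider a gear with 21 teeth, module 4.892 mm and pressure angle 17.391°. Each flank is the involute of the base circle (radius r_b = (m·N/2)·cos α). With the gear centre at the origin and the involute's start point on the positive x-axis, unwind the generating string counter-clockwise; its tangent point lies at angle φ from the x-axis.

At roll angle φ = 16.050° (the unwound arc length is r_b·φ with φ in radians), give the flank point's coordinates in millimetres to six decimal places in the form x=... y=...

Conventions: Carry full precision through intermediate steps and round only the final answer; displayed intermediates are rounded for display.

class = single-mesh tooth geometry [base-circle involute, m = 4.892, 21T]
pitch radius r_p = m·N/2 = 4.892·21/2 = 51.366000
base radius r_b = r_p·cos α = 51.366000·cos 17.391° = 49.017921
roll angle φ = 16.050° = 0.28012534 rad
x = r_b·(cos φ + φ·sin φ) = 50.903579
y = r_b·(sin φ − φ·cos φ) = 0.356352

x=50.903579 y=0.356352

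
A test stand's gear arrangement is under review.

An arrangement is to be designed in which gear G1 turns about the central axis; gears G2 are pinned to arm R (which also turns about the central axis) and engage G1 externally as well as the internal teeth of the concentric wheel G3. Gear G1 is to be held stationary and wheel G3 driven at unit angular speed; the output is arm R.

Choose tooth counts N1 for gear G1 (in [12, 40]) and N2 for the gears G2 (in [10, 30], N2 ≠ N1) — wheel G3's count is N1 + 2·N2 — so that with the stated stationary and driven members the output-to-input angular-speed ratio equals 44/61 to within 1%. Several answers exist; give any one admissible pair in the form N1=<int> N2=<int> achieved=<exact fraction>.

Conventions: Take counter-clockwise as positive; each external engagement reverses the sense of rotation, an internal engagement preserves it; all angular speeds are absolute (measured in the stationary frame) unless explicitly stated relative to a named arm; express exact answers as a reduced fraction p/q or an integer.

topology: planetary set — design target 44/61, arm = carrier (Willis)
Willis with ω_sun = 0: ω_arm/ω_ring = N3/(N1+N3); set equal to 44/61  ⇒  N3/N1 = (44/61)/(1 − 44/61) = 44/17
N3 = N1 + 2·N2  ⇒  N2/N1 = (N3/N1 − 1)/2 = (44/17 − 1)/2 = 27/34
smallest multiple with N1 ≥ 12 and N2 ≥ 10: k = 1  ⇒  N1 = 1·34 = 34, N2 = 1·27 = 27 (N1 ≤ 40, N2 ≤ 30, N2 ≠ N1 ✓), N3 = 34 + 2·27 = 88
check: N3/(N1+N3) with N1 = 34, N3 = 88 gives 44/61; |achieved − target| = 0 ≤ 11/1525 ✓

N1=34 N2=27 achieved=44/61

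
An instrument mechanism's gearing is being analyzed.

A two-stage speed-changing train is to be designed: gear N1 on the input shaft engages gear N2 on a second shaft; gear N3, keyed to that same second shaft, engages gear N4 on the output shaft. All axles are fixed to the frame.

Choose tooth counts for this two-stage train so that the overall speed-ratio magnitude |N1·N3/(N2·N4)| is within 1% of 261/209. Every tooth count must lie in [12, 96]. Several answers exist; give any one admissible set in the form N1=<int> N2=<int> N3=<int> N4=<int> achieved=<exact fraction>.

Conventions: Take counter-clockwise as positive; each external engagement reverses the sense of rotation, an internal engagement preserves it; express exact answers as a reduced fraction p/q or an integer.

N1=18 N2=19 N3=29 N4=22 achieved=261/209

topology: fixed-axis compound train — 2 stages, target 261/209
target = 261/209 in lowest terms: an exact hit needs N1·N3 = k·261 and N2·N4 = k·209 for one integer k, every count in [12, 96]; additionally prefer no 1:1 stage (N1 ≠ N2, N3 ≠ N4)
k = 1: no 1:1-free in-range split of k·261 and k·209 into factor pairs; take k = 2
k = 2: N1·N3 = 522 = 18·29, N2·N4 = 418 = 19·22
achieved = 18·29/(19·22) = 261/209; |achieved − target| = 0 ≤ 261/20900 ✓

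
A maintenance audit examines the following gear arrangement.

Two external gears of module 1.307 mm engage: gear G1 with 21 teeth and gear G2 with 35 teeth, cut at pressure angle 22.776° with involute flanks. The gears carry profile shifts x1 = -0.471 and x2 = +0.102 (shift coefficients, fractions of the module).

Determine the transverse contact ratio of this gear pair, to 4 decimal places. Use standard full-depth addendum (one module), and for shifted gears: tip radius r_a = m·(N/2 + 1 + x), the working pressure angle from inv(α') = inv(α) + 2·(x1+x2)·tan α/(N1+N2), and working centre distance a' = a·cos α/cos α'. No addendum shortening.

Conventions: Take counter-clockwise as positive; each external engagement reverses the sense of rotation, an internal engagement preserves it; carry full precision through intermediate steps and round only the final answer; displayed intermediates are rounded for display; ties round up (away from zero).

class = single-mesh tooth geometry [involute pair 21T × 35T, m = 1.307]
base radii: r_b1 = 12.653415, r_b2 = 21.089026
tip radii: r_a1 = 14.414903, r_a2 = 24.312814
inv(α') = inv(22.776°) + 2·(-0.471+0.102)·tan α/(21+35) = 0.01681903  ⇒  α' = 20.79331°
a' = a·cos α / cos α' = 36.5960·cos 22.776°/cos 20.79331° = 36.093300
action lengths: √(r_a1²−r_b1²) = 6.905107, √(r_a2²−r_b2²) = 12.098178
base pitch p_b = π·m·cos α = 3.785893
CR = (6.905107 + 12.098178 − 36.093300·sin 20.79331°)/3.785893 = 1.635082
contact ratio ≈ 1.6351

1.6351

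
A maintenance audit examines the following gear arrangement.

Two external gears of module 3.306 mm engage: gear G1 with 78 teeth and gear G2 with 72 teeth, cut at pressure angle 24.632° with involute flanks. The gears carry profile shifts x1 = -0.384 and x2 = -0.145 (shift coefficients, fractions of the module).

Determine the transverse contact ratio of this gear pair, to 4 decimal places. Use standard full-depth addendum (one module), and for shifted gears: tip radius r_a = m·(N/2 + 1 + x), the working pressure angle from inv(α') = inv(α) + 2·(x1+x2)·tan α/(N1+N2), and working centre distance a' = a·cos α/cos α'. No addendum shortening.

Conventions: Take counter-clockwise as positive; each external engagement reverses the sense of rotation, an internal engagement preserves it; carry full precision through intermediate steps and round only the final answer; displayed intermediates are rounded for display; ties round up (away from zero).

class = single-mesh tooth geometry [involute pair 78T × 72T, m = 3.306]
base radii: r_b1 = 117.201454, r_b2 = 108.185957
tip radii: r_a1 = 130.970496, r_a2 = 121.842630
inv(α') = inv(24.632°) + 2·(-0.384-0.145)·tan α/(78+72) = 0.02536796  ⇒  α' = 23.71239°
a' = a·cos α / cos α' = 247.9500·cos 24.632°/cos 23.71239° = 246.170160
action lengths: √(r_a1²−r_b1²) = 58.455881, √(r_a2²−r_b2²) = 56.048418
base pitch p_b = π·m·cos α = 9.441006
CR = (58.455881 + 56.048418 − 246.170160·sin 23.71239°)/9.441006 = 1.642624
contact ratio ≈ 1.6426

1.6426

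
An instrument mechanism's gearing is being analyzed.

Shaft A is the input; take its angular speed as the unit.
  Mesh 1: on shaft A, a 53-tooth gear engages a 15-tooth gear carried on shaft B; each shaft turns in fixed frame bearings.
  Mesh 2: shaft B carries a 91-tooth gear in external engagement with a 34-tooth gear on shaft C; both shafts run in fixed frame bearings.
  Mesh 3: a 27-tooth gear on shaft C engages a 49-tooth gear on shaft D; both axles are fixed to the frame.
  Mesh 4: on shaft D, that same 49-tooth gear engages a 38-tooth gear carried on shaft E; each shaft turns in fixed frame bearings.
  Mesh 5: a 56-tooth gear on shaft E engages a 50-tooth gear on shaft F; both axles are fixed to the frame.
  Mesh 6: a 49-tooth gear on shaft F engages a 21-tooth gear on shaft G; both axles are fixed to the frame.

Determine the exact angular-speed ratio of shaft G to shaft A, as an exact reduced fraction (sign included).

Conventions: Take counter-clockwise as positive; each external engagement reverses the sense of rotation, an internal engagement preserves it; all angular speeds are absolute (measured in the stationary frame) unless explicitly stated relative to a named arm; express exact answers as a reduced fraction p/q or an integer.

class = fixed-axis compound train [6 meshes; 6 ratios multiply, 6 sense flips]
mesh 1 [53T→15T]: running ratio 53/15, sense −
mesh 2 [91T→34T]: running ratio 4823/510, sense +
mesh 3 [27T→49T]: running ratio 6201/1190, sense −
mesh 4 [49T→38T]: running ratio 43407/6460, sense +
mesh 5 [56T→50T]: running ratio 303849/40375, sense −
mesh 6 [49T→21T]: running ratio 708981/40375, sense +
ω_out/ω_in = 708981/40375

708981/40375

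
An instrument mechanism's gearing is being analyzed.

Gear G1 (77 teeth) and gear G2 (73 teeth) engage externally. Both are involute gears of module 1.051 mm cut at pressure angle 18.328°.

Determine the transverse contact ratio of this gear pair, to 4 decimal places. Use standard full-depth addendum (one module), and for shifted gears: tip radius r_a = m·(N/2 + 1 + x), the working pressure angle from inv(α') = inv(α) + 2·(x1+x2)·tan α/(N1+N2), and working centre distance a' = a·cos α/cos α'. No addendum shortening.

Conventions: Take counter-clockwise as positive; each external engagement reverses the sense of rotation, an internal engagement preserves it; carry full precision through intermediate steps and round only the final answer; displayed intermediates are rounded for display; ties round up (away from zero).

1.9264

recognized (one external pair, fixed centres): single-mesh tooth geometry, m = 1.051, N1 = 77, N2 = 73
base radii: r_b1 = 38.410864, r_b2 = 36.415495
tip radii: r_a1 = 41.514500, r_a2 = 39.412500
no profile shift: α' = α, a' = a
action lengths: √(r_a1²−r_b1²) = 15.749896, √(r_a2²−r_b2²) = 15.075042
base pitch p_b = π·m·cos α = 3.134319
CR = (15.749896 + 15.075042 − 78.825000·sin 18.32800°)/3.134319 = 1.926387
contact ratio ≈ 1.9264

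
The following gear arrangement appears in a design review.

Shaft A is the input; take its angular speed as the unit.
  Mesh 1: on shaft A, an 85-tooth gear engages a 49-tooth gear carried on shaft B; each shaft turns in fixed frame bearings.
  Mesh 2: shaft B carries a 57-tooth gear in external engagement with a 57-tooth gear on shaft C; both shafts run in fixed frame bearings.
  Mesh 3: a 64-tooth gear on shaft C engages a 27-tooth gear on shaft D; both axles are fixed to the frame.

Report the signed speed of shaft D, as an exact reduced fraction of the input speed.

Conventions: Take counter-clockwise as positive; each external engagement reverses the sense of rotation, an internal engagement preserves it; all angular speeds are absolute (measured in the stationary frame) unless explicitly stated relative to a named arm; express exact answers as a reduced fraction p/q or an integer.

3-mesh fixed-axis compound train (all bearings frame-fixed)
mesh 1 [85T→49T]: |ω|/ω_in = 1×85/49 = 85/49, sense flips to −
mesh 2 [57T→57T]: |ω|/ω_in = (85/49)×57/57 = 85/49, sense flips to +
mesh 3 [64T→27T]: |ω|/ω_in = (85/49)×64/27 = 5440/1323, sense flips to −
signed output speed (× input speed) = -5440/1323

-5440/1323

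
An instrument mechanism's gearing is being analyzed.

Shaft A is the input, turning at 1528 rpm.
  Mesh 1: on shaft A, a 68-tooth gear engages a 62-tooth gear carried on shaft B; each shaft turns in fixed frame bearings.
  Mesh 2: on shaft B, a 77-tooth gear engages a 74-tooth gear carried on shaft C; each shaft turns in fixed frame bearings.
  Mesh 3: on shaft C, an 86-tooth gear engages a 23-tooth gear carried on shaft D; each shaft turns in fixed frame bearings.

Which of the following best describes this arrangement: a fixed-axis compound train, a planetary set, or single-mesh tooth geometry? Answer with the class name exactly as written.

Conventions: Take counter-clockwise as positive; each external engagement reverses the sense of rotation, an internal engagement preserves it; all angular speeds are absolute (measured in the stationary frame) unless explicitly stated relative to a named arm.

recognized (4 fixed axles, 3 meshes): fixed-axis compound train
classification: fixed-axis compound train

fixed-axis compound train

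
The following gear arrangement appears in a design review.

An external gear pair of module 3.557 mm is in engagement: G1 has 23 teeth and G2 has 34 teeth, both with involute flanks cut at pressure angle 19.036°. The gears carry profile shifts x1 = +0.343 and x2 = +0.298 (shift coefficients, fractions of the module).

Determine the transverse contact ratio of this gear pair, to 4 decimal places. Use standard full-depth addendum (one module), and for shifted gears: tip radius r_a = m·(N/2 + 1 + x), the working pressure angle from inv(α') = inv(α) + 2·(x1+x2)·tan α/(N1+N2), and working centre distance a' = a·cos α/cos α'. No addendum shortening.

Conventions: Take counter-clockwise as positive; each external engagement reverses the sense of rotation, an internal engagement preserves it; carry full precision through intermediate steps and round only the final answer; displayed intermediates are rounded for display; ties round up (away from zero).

1.5518

class = single-mesh tooth geometry [involute pair 23T × 34T, m = 3.557]
base radii: r_b1 = 38.668535, r_b2 = 57.162182
tip radii: r_a1 = 45.682551, r_a2 = 65.085986
inv(α') = inv(19.036°) + 2·(+0.343+0.298)·tan α/(23+34) = 0.02054986  ⇒  α' = 22.17262°
a' = a·cos α / cos α' = 101.3745·cos 19.036°/cos 22.17262° = 103.483189
action lengths: √(r_a1²−r_b1²) = 24.323649, √(r_a2²−r_b2²) = 31.123472
base pitch p_b = π·m·cos α = 10.563547
CR = (24.323649 + 31.123472 − 103.483189·sin 22.17262°)/10.563547 = 1.551822
contact ratio ≈ 1.5518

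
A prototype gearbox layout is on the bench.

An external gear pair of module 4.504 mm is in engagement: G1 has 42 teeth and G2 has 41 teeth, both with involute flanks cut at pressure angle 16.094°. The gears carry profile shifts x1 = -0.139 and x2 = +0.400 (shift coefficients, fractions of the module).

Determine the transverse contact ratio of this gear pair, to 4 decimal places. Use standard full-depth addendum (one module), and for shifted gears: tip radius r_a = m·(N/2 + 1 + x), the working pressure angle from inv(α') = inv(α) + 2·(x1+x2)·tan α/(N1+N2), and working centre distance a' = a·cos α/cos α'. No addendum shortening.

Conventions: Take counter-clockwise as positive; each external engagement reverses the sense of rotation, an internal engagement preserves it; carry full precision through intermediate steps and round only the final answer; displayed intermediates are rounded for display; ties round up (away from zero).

1.8568

class = single-mesh tooth geometry [involute pair 42T × 41T, m = 4.504]
base radii: r_b1 = 90.877082, r_b2 = 88.713342
tip radii: r_a1 = 98.461944, r_a2 = 98.637600
inv(α') = inv(16.094°) + 2·(-0.139+0.400)·tan α/(42+41) = 0.00944300  ⇒  α' = 17.25240°
a' = a·cos α / cos α' = 186.9160·cos 16.094°/cos 17.25240° = 188.051318
action lengths: √(r_a1²−r_b1²) = 37.896048, √(r_a2²−r_b2²) = 43.119823
base pitch p_b = π·m·cos α = 13.595180
CR = (37.896048 + 43.119823 − 188.051318·sin 17.25240°)/13.595180 = 1.856784
contact ratio ≈ 1.8568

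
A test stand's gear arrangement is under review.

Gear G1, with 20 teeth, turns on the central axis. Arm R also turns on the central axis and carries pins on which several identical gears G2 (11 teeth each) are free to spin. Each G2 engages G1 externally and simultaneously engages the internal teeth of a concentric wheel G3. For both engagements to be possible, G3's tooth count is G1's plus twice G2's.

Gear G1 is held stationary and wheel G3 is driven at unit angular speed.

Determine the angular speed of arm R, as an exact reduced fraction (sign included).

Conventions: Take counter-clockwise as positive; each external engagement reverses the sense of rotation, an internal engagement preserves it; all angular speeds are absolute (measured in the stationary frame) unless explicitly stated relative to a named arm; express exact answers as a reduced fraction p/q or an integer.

21/31

recognized (axles ride arm R): planetary set, 20/11/42 teeth
ring teeth: 20 + 2·11 = 42
20(ω_sun−ω_arm) = −42(ω_ring−ω_arm),  ω_sun = 0, ω_ring = 1
20(0−ω_arm) = −42(1−ω_arm)  ⇒  62·ω_arm = 42  ⇒  ω_arm = 21/31
exact speed ratio = 21/31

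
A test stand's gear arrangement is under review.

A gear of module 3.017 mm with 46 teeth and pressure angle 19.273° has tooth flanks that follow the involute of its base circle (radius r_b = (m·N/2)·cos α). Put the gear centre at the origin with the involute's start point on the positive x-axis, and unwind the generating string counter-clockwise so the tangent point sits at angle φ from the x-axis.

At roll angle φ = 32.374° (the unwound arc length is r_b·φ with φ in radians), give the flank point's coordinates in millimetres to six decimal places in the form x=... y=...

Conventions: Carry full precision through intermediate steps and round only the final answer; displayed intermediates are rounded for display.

single-mesh involute tooth geometry (46T wheel at module 3.017)
pitch radius r_p = m·N/2 = 3.017·46/2 = 69.391000
base radius r_b = r_p·cos α = 69.391000·cos 19.273° = 65.502092
roll angle φ = 32.374° = 0.56503289 rad
x = r_b·(cos φ + φ·sin φ) = 75.138382
y = r_b·(sin φ − φ·cos φ) = 3.814397

x=75.138382 y=3.814397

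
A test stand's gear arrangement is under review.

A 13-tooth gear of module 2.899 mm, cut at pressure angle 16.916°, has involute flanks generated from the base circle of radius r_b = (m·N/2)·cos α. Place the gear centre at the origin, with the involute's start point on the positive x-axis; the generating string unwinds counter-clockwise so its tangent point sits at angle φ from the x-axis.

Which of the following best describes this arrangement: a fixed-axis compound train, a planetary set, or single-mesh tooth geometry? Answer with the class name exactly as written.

single-mesh tooth geometry

single-mesh involute tooth geometry (13T wheel at module 2.899)
classification: single-mesh tooth geometry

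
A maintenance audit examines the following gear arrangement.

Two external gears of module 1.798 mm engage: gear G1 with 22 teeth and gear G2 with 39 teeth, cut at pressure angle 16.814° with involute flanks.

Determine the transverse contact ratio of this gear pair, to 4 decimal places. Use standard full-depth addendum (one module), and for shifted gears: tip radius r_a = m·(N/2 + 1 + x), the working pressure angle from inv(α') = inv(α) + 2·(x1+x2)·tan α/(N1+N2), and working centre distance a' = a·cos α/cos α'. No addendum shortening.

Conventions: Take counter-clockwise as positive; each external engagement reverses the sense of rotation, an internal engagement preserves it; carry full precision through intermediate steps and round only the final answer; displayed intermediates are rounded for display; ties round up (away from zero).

1.7981

recognized (one external pair, fixed centres): single-mesh tooth geometry, m = 1.798, N1 = 22, N2 = 39
base radii: r_b1 = 18.932468, r_b2 = 33.562102
tip radii: r_a1 = 21.576000, r_a2 = 36.859000
no profile shift: α' = α, a' = a
action lengths: √(r_a1²−r_b1²) = 10.348210, √(r_a2²−r_b2²) = 15.237165
base pitch p_b = π·m·cos α = 5.407100
CR = (10.348210 + 15.237165 − 54.839000·sin 16.81400°)/5.407100 = 1.798068
contact ratio ≈ 1.7981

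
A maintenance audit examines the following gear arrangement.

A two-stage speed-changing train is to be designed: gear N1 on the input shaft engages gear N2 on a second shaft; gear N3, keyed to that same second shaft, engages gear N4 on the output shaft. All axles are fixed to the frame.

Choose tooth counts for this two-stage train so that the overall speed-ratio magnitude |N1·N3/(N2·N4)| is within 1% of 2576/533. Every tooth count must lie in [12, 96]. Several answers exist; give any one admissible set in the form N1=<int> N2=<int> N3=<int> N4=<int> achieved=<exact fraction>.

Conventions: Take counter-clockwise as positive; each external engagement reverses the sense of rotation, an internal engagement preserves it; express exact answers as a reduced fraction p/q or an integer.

N1=28 N2=13 N3=92 N4=41 achieved=2576/533

design class (target 2576/533): fixed-axis compound train
target = 2576/533 in lowest terms: an exact hit needs N1·N3 = k·2576 and N2·N4 = k·533 for one integer k, every count in [12, 96]; additionally prefer no 1:1 stage (N1 ≠ N2, N3 ≠ N4)
k = 1: N1·N3 = 2576 = 28·92, N2·N4 = 533 = 13·41
achieved = 28·92/(13·41) = 2576/533; |achieved − target| = 0 ≤ 644/13325 ✓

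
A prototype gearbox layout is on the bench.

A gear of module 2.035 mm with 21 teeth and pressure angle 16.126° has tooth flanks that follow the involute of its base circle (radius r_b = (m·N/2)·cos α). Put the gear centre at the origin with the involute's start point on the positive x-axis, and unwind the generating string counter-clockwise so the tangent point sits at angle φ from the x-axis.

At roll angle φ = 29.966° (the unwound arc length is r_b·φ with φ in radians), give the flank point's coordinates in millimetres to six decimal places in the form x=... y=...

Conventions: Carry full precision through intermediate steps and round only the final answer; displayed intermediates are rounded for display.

x=23.145065 y=0.952338

topology: single-mesh involute geometry — m = 2.035, N = 21
pitch radius r_p = m·N/2 = 2.035·21/2 = 21.367500
base radius r_b = r_p·cos α = 21.367500·cos 16.126° = 20.526758
roll angle φ = 29.966° = 0.52300536 rad
x = r_b·(cos φ + φ·sin φ) = 23.145065
y = r_b·(sin φ − φ·cos φ) = 0.952338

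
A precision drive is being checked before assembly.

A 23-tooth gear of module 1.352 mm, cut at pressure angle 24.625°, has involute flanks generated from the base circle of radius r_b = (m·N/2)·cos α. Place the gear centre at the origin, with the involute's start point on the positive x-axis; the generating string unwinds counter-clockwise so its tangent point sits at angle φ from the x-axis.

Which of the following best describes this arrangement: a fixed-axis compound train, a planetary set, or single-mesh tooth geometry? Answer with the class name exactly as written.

single-mesh involute tooth geometry (23T wheel at module 1.352)
classification: single-mesh tooth geometry

single-mesh tooth geometry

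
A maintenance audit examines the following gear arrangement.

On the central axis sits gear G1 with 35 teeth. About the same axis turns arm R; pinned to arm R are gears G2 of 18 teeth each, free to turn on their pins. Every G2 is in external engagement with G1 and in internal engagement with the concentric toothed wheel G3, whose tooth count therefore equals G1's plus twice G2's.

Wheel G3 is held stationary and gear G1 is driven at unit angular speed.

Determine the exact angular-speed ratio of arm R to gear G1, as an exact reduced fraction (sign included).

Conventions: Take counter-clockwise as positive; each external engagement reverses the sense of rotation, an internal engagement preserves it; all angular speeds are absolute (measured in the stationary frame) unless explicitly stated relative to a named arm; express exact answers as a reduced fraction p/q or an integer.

35/106

planetary set (35T centre, 18T on arm, 71T internal) — Willis relation
ring teeth: 35 + 2·18 = 71
35(ω_sun−ω_arm) = −71(ω_ring−ω_arm),  ω_ring = 0, ω_sun = 1
35(1−ω_arm) = −71(0−ω_arm)  ⇒  106·ω_arm = 35  ⇒  ω_arm = 35/106
ω_out/ω_in = 35/106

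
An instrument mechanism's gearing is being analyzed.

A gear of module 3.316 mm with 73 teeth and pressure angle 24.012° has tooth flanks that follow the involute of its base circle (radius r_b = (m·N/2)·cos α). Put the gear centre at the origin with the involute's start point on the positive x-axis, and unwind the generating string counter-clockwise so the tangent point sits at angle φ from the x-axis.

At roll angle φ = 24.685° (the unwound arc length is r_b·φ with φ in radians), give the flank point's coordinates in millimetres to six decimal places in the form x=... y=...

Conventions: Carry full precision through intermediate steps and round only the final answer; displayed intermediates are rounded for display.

class = single-mesh tooth geometry [base-circle involute, m = 3.316, 73T]
pitch radius r_p = m·N/2 = 3.316·73/2 = 121.034000
base radius r_b = r_p·cos α = 121.034000·cos 24.012° = 110.559748
roll angle φ = 24.685° = 0.43083453 rad
x = r_b·(cos φ + φ·sin φ) = 120.349441
y = r_b·(sin φ − φ·cos φ) = 2.892840

x=120.349441 y=2.892840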